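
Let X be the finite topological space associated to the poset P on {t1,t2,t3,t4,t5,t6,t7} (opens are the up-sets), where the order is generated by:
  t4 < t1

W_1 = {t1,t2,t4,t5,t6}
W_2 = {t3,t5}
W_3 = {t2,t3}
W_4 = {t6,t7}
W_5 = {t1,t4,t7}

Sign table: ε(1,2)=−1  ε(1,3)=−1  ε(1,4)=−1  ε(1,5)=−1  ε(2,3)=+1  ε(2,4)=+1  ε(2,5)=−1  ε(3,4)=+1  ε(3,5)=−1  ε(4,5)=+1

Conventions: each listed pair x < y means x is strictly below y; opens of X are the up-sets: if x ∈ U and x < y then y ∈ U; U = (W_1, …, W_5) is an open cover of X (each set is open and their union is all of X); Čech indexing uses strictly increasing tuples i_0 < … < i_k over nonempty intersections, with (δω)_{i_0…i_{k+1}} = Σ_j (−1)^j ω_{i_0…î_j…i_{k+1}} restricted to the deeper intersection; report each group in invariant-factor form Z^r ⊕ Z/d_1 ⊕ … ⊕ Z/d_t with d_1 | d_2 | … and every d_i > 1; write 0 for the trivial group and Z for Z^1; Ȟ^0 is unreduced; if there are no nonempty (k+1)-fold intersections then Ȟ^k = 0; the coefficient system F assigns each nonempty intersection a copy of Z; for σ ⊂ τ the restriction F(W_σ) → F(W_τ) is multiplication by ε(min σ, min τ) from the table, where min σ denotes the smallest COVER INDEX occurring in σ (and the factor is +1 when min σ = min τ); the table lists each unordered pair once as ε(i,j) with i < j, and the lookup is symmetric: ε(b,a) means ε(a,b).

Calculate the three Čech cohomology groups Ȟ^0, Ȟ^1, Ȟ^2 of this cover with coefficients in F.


Ȟ^0 = Z; Ȟ^1 = Z^2; Ȟ^2 = 0

intersection data:
  W12={t5} W13={t2} W14={t6} W15={t1,t4} W23={t3} W45={t7}
C dims 5,6; δ0: rk 4, SNF 1^4
Ȟ^0 = (5 − 4) − 0 = 1, so Ȟ^0 ≅ Z
Ȟ^1 = (6 − 0) − 4 = 2, so Ȟ^1 ≅ Z^2
Ȟ^2 = (0 − 0) − 0 = 0, so Ȟ^2 ≅ 0


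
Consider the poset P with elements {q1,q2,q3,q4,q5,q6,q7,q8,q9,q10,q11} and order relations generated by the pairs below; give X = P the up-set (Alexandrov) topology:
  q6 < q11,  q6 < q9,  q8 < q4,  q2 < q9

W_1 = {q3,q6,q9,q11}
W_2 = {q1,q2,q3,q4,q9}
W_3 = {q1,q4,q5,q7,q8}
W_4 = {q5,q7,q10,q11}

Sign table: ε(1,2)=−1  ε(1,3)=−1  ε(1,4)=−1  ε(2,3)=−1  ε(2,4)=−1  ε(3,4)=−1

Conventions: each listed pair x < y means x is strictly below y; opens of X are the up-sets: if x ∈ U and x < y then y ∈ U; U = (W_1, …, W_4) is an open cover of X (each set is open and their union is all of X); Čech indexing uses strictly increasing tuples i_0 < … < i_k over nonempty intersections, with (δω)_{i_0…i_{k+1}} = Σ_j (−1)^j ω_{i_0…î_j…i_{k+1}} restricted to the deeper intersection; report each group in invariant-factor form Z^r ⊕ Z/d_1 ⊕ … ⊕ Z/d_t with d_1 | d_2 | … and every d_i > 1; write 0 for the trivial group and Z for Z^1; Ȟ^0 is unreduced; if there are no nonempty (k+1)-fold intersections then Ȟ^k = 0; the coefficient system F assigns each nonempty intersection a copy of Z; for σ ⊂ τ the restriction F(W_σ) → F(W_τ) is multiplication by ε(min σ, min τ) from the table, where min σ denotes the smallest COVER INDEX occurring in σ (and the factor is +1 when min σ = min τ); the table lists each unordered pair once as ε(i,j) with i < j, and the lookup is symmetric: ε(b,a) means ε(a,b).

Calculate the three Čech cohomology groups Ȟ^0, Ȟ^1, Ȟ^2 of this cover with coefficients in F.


intersection data:
  W12={q3,q9} W14={q11} W23={q1,q4} W34={q5,q7}
C dims 4,4; δ0: rk 3, SNF 1^3
Ȟ^0 = (4 − 3) − 0 = 1, so Ȟ^0 ≅ Z
Ȟ^1 = (4 − 0) − 3 = 1, so Ȟ^1 ≅ Z
Ȟ^2 = (0 − 0) − 0 = 0, so Ȟ^2 ≅ 0

Ȟ^0(U;F) ≅ Z; Ȟ^1(U;F) ≅ Z; Ȟ^2(U;F) ≅ 0


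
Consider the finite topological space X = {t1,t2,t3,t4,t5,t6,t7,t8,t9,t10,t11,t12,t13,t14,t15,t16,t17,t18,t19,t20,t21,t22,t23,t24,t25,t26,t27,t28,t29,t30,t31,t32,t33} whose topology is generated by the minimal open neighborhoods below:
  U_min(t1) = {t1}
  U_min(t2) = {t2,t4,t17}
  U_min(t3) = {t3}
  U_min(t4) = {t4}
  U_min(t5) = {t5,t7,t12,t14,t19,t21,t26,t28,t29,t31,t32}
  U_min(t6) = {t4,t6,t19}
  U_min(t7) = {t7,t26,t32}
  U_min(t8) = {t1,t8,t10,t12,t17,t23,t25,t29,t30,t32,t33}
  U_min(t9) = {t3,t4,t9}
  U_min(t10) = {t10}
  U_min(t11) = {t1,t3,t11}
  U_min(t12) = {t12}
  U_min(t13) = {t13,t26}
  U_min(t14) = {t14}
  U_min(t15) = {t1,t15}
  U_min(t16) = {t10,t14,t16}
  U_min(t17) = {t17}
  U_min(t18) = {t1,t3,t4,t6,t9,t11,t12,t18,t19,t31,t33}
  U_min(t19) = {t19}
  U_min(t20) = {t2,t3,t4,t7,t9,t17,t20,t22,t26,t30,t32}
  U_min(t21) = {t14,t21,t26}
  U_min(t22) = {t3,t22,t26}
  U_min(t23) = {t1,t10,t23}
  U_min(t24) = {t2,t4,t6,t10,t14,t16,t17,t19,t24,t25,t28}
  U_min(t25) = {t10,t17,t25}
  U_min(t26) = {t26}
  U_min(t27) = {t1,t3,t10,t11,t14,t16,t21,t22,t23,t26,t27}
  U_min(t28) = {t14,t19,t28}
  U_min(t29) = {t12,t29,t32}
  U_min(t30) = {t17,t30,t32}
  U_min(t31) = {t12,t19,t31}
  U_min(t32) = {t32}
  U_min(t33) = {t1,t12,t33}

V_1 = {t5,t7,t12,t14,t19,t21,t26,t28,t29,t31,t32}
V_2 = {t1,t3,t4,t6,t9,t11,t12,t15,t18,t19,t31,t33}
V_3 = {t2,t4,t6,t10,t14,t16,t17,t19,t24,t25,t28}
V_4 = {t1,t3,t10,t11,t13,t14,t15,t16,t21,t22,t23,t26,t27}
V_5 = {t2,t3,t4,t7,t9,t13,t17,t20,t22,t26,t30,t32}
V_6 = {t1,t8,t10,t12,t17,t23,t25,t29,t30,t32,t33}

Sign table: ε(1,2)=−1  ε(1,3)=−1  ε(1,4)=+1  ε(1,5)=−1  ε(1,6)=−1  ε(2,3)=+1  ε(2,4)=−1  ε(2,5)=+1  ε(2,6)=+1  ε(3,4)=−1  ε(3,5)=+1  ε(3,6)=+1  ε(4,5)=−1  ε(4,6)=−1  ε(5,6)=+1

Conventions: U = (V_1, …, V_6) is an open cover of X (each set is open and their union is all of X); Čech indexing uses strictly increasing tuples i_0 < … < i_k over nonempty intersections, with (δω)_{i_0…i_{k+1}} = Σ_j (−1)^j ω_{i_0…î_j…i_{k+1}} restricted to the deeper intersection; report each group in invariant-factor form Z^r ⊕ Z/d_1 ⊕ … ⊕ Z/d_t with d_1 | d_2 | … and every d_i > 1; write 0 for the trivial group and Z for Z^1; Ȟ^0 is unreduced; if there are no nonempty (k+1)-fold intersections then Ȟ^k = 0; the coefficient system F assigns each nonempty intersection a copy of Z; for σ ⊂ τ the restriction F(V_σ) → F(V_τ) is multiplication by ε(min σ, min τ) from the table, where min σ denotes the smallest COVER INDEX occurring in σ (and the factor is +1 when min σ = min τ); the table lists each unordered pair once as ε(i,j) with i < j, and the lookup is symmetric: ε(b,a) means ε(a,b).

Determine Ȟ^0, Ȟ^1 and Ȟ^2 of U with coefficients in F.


intersection data:
  V12={t12,t19,t31} V13={t14,t19,t28} V14={t14,t21,t26} V15={t7,t26,t32} V16={t12,t29,t32} V23={t4,t6,t19} V24={t1,t3,t11,t15} V25={t3,t4,t9} V26={t1,t12,t33} V34={t10,t14,t16} V35={t2,t4,t17} V36={t10,t17,t25} V45={t3,t13,t22,t26} V46={t1,t10,t23} V56={t17,t30,t32}
  V123={t19} V126={t12} V134={t14} V145={t26} V156={t32} V235={t4} V245={t3} V246={t1} V346={t10} V356={t17}
C dims 6,15,10; δ0: rk 5, SNF 1^5; δ1: rk 10, SNF 1^9·2
Ȟ^0 = (6 − 5) − 0 = 1, so Ȟ^0 ≅ Z
Ȟ^1 = (15 − 10) − 5 = 0, so Ȟ^1 ≅ 0
Ȟ^2 = (10 − 0) − 10 = 0 plus torsion [2], so Ȟ^2 ≅ Z/2

Ȟ^0 ≅ Z; Ȟ^1 ≅ 0; Ȟ^2 ≅ Z/2


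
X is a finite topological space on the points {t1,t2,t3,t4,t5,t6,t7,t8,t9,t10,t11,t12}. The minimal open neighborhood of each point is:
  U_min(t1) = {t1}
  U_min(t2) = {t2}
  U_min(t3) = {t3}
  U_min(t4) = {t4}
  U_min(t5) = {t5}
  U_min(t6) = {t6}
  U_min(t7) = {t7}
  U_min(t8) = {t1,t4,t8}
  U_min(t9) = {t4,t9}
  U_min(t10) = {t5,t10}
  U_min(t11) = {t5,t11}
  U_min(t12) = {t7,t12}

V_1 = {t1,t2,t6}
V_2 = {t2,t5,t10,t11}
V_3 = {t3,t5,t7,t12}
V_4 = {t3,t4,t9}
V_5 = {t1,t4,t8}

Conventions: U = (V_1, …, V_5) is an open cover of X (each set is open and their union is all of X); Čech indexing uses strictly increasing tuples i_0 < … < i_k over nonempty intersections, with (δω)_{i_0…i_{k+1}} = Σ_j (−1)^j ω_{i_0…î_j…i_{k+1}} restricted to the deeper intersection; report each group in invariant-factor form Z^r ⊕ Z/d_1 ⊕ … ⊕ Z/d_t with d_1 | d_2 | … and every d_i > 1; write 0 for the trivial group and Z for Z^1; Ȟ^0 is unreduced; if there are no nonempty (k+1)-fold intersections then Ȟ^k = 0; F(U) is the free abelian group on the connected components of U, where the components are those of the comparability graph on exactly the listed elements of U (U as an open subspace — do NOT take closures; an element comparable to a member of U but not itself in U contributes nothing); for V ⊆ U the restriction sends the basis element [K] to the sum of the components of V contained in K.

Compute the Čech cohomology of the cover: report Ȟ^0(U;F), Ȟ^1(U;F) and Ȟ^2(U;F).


nerve of the cover:
  V12={t2} V15={t1} V23={t5} V34={t3} V45={t4}
components per intersection:
  V1: {t1} {t2} {t6}
  V2: {t2} {t5,t10,t11}
  V3: {t3} {t5} {t7,t12}
  V4: {t3} {t4,t9}
  V5: {t1,t4,t8}
  V12: {t2}
  V15: {t1}
  V23: {t5}
  V34: {t3}
  V45: {t4}
C dims 11,5; δ0: rk 5, SNF 1^5
Ȟ^0 = (11 − 5) − 0 = 6, so Ȟ^0 ≅ Z^6
Ȟ^1 = (5 − 0) − 5 = 0, so Ȟ^1 ≅ 0
Ȟ^2 = (0 − 0) − 0 = 0, so Ȟ^2 ≅ 0

Ȟ^0 ≅ Z^6; Ȟ^1 ≅ 0; Ȟ^2 ≅ 0


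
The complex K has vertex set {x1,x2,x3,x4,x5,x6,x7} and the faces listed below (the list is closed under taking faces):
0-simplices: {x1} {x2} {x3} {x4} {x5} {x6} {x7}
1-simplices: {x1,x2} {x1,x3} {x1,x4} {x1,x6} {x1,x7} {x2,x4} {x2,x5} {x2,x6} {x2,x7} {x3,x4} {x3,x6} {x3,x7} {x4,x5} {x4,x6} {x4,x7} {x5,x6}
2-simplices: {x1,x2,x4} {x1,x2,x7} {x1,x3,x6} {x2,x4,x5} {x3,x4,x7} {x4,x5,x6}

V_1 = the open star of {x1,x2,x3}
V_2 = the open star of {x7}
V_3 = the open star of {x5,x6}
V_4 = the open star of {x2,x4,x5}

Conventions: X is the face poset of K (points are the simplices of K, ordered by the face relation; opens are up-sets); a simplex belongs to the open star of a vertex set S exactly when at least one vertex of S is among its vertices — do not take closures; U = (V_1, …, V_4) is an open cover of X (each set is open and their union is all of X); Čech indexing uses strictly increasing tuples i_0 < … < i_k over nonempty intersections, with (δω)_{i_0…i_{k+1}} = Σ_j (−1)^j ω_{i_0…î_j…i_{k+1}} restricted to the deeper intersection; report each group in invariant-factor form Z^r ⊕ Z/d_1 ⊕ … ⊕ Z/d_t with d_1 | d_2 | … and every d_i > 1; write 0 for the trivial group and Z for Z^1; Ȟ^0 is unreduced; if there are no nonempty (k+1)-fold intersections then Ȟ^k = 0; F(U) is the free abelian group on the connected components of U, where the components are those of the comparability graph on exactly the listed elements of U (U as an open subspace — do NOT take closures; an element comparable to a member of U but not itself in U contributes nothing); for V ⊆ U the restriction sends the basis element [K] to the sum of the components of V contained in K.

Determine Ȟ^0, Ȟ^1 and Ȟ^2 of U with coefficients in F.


nerve simplices:
  V1={{x1},{x2},{x3},{x1,x2},{x1,x3},{x1,x4},{x1,x6},{x1,x7},{x2,x4},{x2,x5},{x2,x6},{x2,x7},{x3,x4},{x3,x6},{x3,x7},{x1,x2,x4},{x1,x2,x7},{x1,x3,x6},{x2,x4,x5},{x3,x4,x7}} V2={{x7},{x1,x7},{x2,x7},{x3,x7},{x4,x7},{x1,x2,x7},{x3,x4,x7}} V3={{x5},{x6},{x1,x6},{x2,x5},{x2,x6},{x3,x6},{x4,x5},{x4,x6},{x5,x6},{x1,x3,x6},{x2,x4,x5},{x4,x5,x6}} V4={{x2},{x4},{x5},{x1,x2},{x1,x4},{x2,x4},{x2,x5},{x2,x6},{x2,x7},{x3,x4},{x4,x5},{x4,x6},{x4,x7},{x5,x6},{x1,x2,x4},{x1,x2,x7},{x2,x4,x5},{x3,x4,x7},{x4,x5,x6}}
  V12={{x1,x7},{x2,x7},{x3,x7},{x1,x2,x7},{x3,x4,x7}} V13={{x1,x6},{x2,x5},{x2,x6},{x3,x6},{x1,x3,x6},{x2,x4,x5}} V14={{x2},{x1,x2},{x1,x4},{x2,x4},{x2,x5},{x2,x6},{x2,x7},{x3,x4},{x1,x2,x4},{x1,x2,x7},{x2,x4,x5},{x3,x4,x7}} V24={{x2,x7},{x4,x7},{x1,x2,x7},{x3,x4,x7}} V34={{x5},{x2,x5},{x2,x6},{x4,x5},{x4,x6},{x5,x6},{x2,x4,x5},{x4,x5,x6}}
  V124={{x2,x7},{x1,x2,x7},{x3,x4,x7}} V134={{x2,x5},{x2,x6},{x2,x4,x5}}
components per intersection:
  V1: {{x1},{x2},{x3},{x1,x2},{x1,x3},{x1,x4},{x1,x6},{x1,x7},{x2,x4},{x2,x5},{x2,x6},{x2,x7},{x3,x4},{x3,x6},{x3,x7},{x1,x2,x4},{x1,x2,x7},{x1,x3,x6},{x2,x4,x5},{x3,x4,x7}}
  V2: {{x7},{x1,x7},{x2,x7},{x3,x7},{x4,x7},{x1,x2,x7},{x3,x4,x7}}
  V3: {{x5},{x6},{x1,x6},{x2,x5},{x2,x6},{x3,x6},{x4,x5},{x4,x6},{x5,x6},{x1,x3,x6},{x2,x4,x5},{x4,x5,x6}}
  V4: {{x2},{x4},{x5},{x1,x2},{x1,x4},{x2,x4},{x2,x5},{x2,x6},{x2,x7},{x3,x4},{x4,x5},{x4,x6},{x4,x7},{x5,x6},{x1,x2,x4},{x1,x2,x7},{x2,x4,x5},{x3,x4,x7},{x4,x5,x6}}
  V12: {{x1,x7},{x2,x7},{x1,x2,x7}} {{x3,x7},{x3,x4,x7}}
  V13: {{x1,x6},{x3,x6},{x1,x3,x6}} {{x2,x5},{x2,x4,x5}} {{x2,x6}}
  V14: {{x2},{x1,x2},{x1,x4},{x2,x4},{x2,x5},{x2,x6},{x2,x7},{x1,x2,x4},{x1,x2,x7},{x2,x4,x5}} {{x3,x4},{x3,x4,x7}}
  V24: {{x2,x7},{x1,x2,x7}} {{x4,x7},{x3,x4,x7}}
  V34: {{x5},{x2,x5},{x4,x5},{x4,x6},{x5,x6},{x2,x4,x5},{x4,x5,x6}} {{x2,x6}}
  V124: {{x2,x7},{x1,x2,x7}} {{x3,x4,x7}}
  V134: {{x2,x5},{x2,x4,x5}} {{x2,x6}}
C dims 4,11,4; δ0: rk 3, SNF 1^3; δ1: rk 4, SNF 1^4
degree 0: 4−3−0 = 1 → Ȟ^0 ≅ Z
degree 1: 11−4−3 = 4 → Ȟ^1 ≅ Z^4
degree 2: 4−0−4 = 0 → Ȟ^2 ≅ 0

Ȟ^0 = Z, Ȟ^1 = Z^4 and Ȟ^2 = 0


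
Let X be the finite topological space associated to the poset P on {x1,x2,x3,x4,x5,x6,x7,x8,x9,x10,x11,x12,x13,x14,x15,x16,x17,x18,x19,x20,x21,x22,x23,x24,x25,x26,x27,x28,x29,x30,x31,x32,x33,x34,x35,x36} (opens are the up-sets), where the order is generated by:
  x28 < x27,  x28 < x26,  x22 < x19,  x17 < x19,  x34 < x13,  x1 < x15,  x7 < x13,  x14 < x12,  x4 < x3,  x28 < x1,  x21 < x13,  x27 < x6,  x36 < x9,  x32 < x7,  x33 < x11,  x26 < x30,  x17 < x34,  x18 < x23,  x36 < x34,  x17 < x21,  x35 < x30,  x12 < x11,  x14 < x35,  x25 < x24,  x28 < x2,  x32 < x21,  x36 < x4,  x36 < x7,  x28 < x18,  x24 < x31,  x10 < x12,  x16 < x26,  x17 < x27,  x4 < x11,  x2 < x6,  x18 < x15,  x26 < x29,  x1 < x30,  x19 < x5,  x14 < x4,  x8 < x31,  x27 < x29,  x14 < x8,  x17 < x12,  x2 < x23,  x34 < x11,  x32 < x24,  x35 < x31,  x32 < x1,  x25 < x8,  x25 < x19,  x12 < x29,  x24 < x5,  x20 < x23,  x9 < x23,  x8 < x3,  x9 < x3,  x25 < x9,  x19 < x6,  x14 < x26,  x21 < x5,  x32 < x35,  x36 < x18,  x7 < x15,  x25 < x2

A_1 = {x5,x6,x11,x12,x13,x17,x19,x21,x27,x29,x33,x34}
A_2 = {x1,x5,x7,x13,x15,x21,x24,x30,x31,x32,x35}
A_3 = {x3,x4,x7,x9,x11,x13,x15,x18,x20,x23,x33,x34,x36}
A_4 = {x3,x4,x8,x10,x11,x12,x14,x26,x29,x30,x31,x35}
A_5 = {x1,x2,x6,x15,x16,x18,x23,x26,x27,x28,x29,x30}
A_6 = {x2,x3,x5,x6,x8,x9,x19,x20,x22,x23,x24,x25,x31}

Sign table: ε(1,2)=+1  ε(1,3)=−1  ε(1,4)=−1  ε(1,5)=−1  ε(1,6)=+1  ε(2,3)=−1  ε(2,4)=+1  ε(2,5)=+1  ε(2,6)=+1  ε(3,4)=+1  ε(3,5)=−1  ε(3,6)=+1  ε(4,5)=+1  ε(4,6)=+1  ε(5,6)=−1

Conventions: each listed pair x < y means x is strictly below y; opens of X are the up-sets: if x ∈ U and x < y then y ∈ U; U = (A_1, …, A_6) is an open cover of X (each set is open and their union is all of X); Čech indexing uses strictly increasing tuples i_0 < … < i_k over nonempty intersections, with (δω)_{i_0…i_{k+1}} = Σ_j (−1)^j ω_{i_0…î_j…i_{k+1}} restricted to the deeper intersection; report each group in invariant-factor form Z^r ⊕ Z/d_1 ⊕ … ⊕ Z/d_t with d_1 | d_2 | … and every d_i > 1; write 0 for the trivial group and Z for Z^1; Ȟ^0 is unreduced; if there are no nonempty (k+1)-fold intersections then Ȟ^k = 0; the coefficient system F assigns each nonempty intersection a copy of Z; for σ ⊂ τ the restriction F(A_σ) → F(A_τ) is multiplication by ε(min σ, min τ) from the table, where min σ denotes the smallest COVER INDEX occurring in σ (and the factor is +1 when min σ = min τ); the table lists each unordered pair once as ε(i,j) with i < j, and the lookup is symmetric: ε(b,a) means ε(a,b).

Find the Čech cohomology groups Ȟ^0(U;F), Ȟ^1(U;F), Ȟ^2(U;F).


Ȟ^0(U;F) ≅ 0,  Ȟ^1(U;F) ≅ Z/2,  Ȟ^2(U;F) ≅ Z

nonempty intersections:
  A12={x5,x13,x21} A13={x11,x13,x33,x34} A14={x11,x12,x29} A15={x6,x27,x29} A16={x5,x6,x19} A23={x7,x13,x15} A24={x30,x31,x35} A25={x1,x15,x30} A26={x5,x24,x31} A34={x3,x4,x11} A35={x15,x18,x23} A36={x3,x9,x20,x23} A45={x26,x29,x30} A46={x3,x8,x31} A56={x2,x6,x23}
  A123={x13} A126={x5} A134={x11} A145={x29} A156={x6} A235={x15} A245={x30} A246={x31} A346={x3} A356={x23}
C dims 6,15,10; δ0: rk 6, SNF 1^5·2; δ1: rk 9, SNF 1^9
Ȟ^0: (6−6)−0=0 ⇒ 0
Ȟ^1: (15−9)−6=0 plus torsion [2] ⇒ Z/2
Ȟ^2: (10−0)−9=1 ⇒ Z


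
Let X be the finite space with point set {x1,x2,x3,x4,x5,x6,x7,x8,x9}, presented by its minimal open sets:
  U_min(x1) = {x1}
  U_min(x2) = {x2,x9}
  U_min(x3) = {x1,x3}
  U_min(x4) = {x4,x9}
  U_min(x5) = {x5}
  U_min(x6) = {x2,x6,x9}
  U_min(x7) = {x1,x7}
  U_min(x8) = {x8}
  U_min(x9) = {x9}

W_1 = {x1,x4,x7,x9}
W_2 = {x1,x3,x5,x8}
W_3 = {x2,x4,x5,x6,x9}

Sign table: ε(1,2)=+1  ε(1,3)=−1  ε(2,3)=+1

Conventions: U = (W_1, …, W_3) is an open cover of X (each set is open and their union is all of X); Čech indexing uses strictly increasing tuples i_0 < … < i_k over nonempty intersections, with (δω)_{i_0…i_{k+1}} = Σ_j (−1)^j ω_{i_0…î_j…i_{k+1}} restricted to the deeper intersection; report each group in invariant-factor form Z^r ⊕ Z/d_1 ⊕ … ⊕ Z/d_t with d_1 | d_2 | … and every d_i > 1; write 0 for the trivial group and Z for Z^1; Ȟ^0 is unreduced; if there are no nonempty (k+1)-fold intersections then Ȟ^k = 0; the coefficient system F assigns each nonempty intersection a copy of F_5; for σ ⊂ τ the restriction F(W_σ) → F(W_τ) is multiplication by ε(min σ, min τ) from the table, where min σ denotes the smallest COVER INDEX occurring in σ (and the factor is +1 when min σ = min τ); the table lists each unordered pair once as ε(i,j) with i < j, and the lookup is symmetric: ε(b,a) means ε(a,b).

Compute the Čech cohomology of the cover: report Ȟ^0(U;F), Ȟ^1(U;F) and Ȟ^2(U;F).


intersection data:
  W12={x1} W13={x4,x9} W23={x5}
C dims 3,3; δ0: rk_F5 3
Ȟ^0 = (3 − 3) − 0 = 0, so Ȟ^0 ≅ 0
Ȟ^1 = (3 − 0) − 3 = 0, so Ȟ^1 ≅ 0
Ȟ^2 = (0 − 0) − 0 = 0, so Ȟ^2 ≅ 0

Ȟ^0(U;F) ≅ 0, Ȟ^1(U;F) ≅ 0, Ȟ^2(U;F) ≅ 0


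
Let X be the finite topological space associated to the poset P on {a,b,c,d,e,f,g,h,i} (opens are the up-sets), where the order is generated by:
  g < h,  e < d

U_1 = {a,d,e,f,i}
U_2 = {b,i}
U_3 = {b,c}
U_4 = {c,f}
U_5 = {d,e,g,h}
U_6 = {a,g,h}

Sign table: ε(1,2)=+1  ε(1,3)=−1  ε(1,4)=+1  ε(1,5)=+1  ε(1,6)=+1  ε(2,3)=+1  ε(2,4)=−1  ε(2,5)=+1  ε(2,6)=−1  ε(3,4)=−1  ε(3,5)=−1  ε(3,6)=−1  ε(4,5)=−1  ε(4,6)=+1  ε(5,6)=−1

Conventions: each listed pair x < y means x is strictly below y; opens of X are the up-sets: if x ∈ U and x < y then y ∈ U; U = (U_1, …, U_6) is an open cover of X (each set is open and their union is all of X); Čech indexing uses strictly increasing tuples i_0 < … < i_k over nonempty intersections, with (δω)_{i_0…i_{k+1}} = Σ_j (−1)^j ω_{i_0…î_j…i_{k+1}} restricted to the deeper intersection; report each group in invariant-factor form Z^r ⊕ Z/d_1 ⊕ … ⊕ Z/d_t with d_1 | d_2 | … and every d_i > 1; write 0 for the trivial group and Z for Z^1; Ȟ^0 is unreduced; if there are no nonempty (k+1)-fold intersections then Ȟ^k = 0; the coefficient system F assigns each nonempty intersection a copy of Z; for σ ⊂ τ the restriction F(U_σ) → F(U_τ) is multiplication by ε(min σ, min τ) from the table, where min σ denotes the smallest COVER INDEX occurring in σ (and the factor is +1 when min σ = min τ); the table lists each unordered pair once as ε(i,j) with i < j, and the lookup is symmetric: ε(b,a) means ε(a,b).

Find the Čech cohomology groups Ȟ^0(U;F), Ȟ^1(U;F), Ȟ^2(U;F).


cover nerve:
  U12={i} U14={f} U15={d,e} U16={a} U23={b} U34={c} U56={g,h}
C dims 6,7; δ0: rk 6, SNF 1^5·2
Ȟ^0: (6−6)−0=0 ⇒ 0
Ȟ^1: (7−0)−6=1 plus torsion [2] ⇒ Z ⊕ Z/2
Ȟ^2: (0−0)−0=0 ⇒ 0

Ȟ^0(U;F) ≅ 0,  Ȟ^1(U;F) ≅ Z ⊕ Z/2,  Ȟ^2(U;F) ≅ 0


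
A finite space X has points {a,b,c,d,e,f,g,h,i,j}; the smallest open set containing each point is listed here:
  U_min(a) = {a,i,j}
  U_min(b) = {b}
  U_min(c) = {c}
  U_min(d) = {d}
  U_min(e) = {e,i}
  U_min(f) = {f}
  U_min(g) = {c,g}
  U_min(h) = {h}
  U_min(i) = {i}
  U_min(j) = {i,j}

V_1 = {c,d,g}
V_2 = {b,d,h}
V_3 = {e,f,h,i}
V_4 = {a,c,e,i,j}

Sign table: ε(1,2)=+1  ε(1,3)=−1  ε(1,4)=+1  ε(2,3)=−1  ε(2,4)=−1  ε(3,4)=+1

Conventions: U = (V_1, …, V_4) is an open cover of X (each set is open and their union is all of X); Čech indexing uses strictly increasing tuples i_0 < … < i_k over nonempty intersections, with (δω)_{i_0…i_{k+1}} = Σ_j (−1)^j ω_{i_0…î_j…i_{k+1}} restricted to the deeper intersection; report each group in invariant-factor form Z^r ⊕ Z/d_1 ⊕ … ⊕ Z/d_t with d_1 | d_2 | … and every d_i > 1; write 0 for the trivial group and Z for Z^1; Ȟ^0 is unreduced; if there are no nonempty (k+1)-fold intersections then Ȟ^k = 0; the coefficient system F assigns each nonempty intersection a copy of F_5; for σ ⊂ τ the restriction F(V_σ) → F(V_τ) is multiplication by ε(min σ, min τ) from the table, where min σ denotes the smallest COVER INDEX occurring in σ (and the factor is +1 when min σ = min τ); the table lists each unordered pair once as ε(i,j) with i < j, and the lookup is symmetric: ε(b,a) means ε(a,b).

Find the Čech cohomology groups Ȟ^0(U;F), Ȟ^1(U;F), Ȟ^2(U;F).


Ȟ^0 ≅ 0,  Ȟ^1 ≅ 0,  Ȟ^2 ≅ 0

nerve simplices:
  V12={d} V14={c} V23={h} V34={e,i}
C dims 4,4; δ0: rk_F5 4
degree 0: 4−4−0 = 0 → Ȟ^0 ≅ 0
degree 1: 4−0−4 = 0 → Ȟ^1 ≅ 0
degree 2: 0−0−0 = 0 → Ȟ^2 ≅ 0


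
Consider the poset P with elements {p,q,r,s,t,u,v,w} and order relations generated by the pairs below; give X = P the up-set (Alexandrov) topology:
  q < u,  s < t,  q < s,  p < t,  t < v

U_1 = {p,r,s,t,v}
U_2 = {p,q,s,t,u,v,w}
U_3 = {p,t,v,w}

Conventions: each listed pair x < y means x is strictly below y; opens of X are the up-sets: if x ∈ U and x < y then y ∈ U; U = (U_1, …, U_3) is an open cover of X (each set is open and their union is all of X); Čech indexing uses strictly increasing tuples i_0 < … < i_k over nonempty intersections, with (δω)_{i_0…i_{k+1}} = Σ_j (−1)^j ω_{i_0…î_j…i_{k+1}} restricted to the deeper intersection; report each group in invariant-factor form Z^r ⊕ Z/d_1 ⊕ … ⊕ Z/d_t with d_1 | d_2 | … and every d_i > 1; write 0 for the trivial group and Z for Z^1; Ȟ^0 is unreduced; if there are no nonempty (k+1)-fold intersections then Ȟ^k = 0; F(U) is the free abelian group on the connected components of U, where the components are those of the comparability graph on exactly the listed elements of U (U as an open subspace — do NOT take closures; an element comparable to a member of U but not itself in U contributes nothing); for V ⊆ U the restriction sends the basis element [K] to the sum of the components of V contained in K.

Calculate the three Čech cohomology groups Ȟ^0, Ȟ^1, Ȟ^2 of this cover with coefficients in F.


Ȟ^0 = Z^3, Ȟ^1 = 0, Ȟ^2 = 0

nerve of the cover:
  U12={p,s,t,v} U13={p,t,v} U23={p,t,v,w}
  U123={p,t,v}
components per intersection:
  U1: {p,s,t,v} {r}
  U2: {p,q,s,t,u,v} {w}
  U3: {p,t,v} {w}
  U12: {p,s,t,v}
  U13: {p,t,v}
  U23: {p,t,v} {w}
  U123: {p,t,v}
C dims 6,4,1; δ0: rk 3, SNF 1^3; δ1: rk 1, SNF 1^1
Ȟ^0 = (6 − 3) − 0 = 3, so Ȟ^0 ≅ Z^3
Ȟ^1 = (4 − 1) − 3 = 0, so Ȟ^1 ≅ 0
Ȟ^2 = (1 − 0) − 1 = 0, so Ȟ^2 ≅ 0


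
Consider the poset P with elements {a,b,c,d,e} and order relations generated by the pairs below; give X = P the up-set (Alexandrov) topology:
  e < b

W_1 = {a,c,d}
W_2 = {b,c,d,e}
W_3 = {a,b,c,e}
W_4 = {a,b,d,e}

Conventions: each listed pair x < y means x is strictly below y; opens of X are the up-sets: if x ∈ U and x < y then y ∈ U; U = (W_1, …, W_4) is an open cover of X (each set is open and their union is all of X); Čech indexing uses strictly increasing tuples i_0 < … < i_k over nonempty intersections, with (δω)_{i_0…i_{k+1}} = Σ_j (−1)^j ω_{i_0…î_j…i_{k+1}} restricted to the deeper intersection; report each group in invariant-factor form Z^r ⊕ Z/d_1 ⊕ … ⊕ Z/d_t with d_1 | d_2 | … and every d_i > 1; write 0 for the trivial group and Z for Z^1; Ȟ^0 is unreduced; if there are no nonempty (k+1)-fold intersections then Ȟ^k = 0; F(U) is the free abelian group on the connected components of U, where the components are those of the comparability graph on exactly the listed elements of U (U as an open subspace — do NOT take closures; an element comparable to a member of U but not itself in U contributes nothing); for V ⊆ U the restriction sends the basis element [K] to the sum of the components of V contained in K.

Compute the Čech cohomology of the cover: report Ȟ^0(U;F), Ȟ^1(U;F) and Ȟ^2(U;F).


cover nerve:
  W12={c,d} W13={a,c} W14={a,d} W23={b,c,e} W24={b,d,e} W34={a,b,e}
  W123={c} W124={d} W134={a} W234={b,e}
components per intersection:
  W1: {a} {c} {d}
  W2: {b,e} {c} {d}
  W3: {a} {b,e} {c}
  W4: {a} {b,e} {d}
  W12: {c} {d}
  W13: {a} {c}
  W14: {a} {d}
  W23: {b,e} {c}
  W24: {b,e} {d}
  W34: {a} {b,e}
  W123: {c}
  W124: {d}
  W134: {a}
  W234: {b,e}
C dims 12,12,4; δ0: rk 8, SNF 1^8; δ1: rk 4, SNF 1^4
Ȟ^0: (12−8)−0=4 ⇒ Z^4
Ȟ^1: (12−4)−8=0 ⇒ 0
Ȟ^2: (4−0)−4=0 ⇒ 0

Ȟ^0(U;F) ≅ Z^4, Ȟ^1(U;F) ≅ 0 and Ȟ^2(U;F) ≅ 0


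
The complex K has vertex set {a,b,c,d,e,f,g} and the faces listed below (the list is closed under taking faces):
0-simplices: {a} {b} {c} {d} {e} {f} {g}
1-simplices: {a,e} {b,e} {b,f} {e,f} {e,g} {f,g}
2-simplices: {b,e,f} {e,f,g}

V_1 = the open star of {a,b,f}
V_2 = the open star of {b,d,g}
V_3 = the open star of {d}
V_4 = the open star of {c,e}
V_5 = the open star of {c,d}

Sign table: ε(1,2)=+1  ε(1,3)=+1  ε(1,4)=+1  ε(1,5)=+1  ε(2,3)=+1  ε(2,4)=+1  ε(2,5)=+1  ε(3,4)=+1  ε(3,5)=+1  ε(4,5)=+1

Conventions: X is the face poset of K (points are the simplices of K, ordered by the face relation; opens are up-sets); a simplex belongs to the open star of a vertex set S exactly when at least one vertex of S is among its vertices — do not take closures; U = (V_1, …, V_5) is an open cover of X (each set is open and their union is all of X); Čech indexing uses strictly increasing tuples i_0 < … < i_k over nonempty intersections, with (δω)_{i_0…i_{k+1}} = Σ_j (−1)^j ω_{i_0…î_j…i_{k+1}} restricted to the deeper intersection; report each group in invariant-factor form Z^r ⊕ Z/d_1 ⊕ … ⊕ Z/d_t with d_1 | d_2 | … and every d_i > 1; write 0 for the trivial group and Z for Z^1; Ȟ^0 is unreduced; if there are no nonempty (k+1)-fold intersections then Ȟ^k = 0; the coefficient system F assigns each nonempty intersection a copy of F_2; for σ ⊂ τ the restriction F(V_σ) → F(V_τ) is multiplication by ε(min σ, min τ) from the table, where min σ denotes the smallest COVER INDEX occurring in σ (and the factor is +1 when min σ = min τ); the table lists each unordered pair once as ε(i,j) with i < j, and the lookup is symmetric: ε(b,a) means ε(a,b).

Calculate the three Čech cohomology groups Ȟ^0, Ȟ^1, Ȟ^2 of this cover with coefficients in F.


nonempty overlaps:
  V1={{a},{b},{f},{a,e},{b,e},{b,f},{e,f},{f,g},{b,e,f},{e,f,g}} V2={{b},{d},{g},{b,e},{b,f},{e,g},{f,g},{b,e,f},{e,f,g}} V3={{d}} V4={{c},{e},{a,e},{b,e},{e,f},{e,g},{b,e,f},{e,f,g}} V5={{c},{d}}
  V12={{b},{b,e},{b,f},{f,g},{b,e,f},{e,f,g}} V14={{a,e},{b,e},{e,f},{b,e,f},{e,f,g}} V23={{d}} V24={{b,e},{e,g},{b,e,f},{e,f,g}} V25={{d}} V35={{d}} V45={{c}}
  V124={{b,e},{b,e,f},{e,f,g}} V235={{d}}
C dims 5,7,2; δ0: rk_F2 4; δ1: rk_F2 2
degree 0: 5−4−0 = 1 → Ȟ^0 ≅ Z/2
degree 1: 7−2−4 = 1 → Ȟ^1 ≅ Z/2
degree 2: 2−0−2 = 0 → Ȟ^2 ≅ 0

Ȟ^0 ≅ Z/2, Ȟ^1 ≅ Z/2 and Ȟ^2 ≅ 0


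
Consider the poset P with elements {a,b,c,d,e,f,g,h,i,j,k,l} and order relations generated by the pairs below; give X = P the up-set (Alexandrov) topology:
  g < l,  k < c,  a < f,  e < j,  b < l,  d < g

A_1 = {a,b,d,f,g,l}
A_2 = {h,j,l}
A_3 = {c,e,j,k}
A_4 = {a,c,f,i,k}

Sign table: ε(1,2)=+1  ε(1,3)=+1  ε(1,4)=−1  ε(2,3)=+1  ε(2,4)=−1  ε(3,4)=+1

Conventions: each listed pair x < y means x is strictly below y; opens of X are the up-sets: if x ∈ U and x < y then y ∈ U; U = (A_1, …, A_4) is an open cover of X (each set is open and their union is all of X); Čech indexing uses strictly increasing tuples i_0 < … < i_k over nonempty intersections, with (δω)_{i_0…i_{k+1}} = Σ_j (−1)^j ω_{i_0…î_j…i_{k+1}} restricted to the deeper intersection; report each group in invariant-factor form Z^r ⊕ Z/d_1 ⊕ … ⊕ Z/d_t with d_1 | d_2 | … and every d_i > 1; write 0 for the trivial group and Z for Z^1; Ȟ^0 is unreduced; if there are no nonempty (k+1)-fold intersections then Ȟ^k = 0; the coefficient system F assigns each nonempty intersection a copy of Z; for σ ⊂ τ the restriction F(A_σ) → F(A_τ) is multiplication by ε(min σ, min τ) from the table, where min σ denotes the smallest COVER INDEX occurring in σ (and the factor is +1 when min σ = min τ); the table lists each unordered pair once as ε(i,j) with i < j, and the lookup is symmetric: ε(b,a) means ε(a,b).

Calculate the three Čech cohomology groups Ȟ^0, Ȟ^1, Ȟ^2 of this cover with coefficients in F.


Ȟ^0 = 0, Ȟ^1 = Z/2 and Ȟ^2 = 0

nerve of the cover:
  A12={l} A14={a,f} A23={j} A34={c,k}
C dims 4,4; δ0: rk 4, SNF 1^3·2
Ȟ^0 = (4 − 4) − 0 = 0, so Ȟ^0 ≅ 0
Ȟ^1 = (4 − 0) − 4 = 0 plus torsion [2], so Ȟ^1 ≅ Z/2
Ȟ^2 = (0 − 0) − 0 = 0, so Ȟ^2 ≅ 0


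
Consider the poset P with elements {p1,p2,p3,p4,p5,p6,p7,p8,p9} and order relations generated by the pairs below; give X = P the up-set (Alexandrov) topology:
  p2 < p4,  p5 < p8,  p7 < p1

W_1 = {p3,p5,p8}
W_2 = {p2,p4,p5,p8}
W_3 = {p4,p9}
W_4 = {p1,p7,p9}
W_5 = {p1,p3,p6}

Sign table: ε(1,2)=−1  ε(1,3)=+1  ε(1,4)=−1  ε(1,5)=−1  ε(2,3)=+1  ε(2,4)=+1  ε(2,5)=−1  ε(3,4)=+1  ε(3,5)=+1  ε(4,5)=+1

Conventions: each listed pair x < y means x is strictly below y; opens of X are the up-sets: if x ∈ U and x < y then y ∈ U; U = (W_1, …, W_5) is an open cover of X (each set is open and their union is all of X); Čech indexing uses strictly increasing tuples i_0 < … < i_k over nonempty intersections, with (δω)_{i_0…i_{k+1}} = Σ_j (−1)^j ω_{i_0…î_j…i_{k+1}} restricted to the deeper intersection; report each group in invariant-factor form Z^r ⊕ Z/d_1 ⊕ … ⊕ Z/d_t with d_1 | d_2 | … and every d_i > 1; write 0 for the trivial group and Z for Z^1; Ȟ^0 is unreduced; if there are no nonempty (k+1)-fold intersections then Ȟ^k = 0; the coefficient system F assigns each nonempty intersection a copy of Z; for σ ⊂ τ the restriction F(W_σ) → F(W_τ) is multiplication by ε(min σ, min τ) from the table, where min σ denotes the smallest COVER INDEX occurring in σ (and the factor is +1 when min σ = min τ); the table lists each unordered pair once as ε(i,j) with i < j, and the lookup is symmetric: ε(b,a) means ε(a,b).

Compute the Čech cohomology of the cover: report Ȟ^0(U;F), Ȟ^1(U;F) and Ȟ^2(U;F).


nonempty intersections:
  W12={p5,p8} W15={p3} W23={p4} W34={p9} W45={p1}
C dims 5,5; δ0: rk 4, SNF 1^4
Ȟ^0: (5−4)−0=1 ⇒ Z
Ȟ^1: (5−0)−4=1 ⇒ Z
Ȟ^2: (0−0)−0=0 ⇒ 0

Ȟ^0(U;F) ≅ Z,  Ȟ^1(U;F) ≅ Z,  Ȟ^2(U;F) ≅ 0


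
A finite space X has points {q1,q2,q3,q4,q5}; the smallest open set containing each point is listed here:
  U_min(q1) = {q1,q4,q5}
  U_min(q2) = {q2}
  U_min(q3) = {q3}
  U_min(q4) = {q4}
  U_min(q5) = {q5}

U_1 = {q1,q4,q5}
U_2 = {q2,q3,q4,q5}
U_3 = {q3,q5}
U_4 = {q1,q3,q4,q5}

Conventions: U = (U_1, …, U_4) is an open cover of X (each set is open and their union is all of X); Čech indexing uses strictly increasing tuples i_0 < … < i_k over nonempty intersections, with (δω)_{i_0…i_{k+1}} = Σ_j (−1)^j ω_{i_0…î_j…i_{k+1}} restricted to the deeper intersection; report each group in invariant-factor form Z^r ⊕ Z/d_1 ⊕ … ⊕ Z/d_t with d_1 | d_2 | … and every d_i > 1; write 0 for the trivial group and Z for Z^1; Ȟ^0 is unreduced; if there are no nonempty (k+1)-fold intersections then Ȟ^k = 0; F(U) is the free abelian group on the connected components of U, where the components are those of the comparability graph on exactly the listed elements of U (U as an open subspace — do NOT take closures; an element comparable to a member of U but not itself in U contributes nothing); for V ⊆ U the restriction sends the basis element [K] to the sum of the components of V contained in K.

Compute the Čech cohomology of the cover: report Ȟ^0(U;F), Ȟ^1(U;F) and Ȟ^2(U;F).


intersection data:
  U12={q4,q5} U13={q5} U14={q1,q4,q5} U23={q3,q5} U24={q3,q4,q5} U34={q3,q5}
  U123={q5} U124={q4,q5} U134={q5} U234={q3,q5}
  U1234={q5}
components per intersection:
  U1: {q1,q4,q5}
  U2: {q2} {q3} {q4} {q5}
  U3: {q3} {q5}
  U4: {q1,q4,q5} {q3}
  U12: {q4} {q5}
  U13: {q5}
  U14: {q1,q4,q5}
  U23: {q3} {q5}
  U24: {q3} {q4} {q5}
  U34: {q3} {q5}
  U123: {q5}
  U124: {q4} {q5}
  U134: {q5}
  U234: {q3} {q5}
  U1234: {q5}
C dims 9,11,6,1; δ0: rk 6, SNF 1^6; δ1: rk 5, SNF 1^5; δ2: rk 1, SNF 1^1
Ȟ^0 = (9 − 6) − 0 = 3, so Ȟ^0 ≅ Z^3
Ȟ^1 = (11 − 5) − 6 = 0, so Ȟ^1 ≅ 0
Ȟ^2 = (6 − 1) − 5 = 0, so Ȟ^2 ≅ 0

Ȟ^0(U;F) ≅ Z^3,  Ȟ^1(U;F) ≅ 0,  Ȟ^2(U;F) ≅ 0


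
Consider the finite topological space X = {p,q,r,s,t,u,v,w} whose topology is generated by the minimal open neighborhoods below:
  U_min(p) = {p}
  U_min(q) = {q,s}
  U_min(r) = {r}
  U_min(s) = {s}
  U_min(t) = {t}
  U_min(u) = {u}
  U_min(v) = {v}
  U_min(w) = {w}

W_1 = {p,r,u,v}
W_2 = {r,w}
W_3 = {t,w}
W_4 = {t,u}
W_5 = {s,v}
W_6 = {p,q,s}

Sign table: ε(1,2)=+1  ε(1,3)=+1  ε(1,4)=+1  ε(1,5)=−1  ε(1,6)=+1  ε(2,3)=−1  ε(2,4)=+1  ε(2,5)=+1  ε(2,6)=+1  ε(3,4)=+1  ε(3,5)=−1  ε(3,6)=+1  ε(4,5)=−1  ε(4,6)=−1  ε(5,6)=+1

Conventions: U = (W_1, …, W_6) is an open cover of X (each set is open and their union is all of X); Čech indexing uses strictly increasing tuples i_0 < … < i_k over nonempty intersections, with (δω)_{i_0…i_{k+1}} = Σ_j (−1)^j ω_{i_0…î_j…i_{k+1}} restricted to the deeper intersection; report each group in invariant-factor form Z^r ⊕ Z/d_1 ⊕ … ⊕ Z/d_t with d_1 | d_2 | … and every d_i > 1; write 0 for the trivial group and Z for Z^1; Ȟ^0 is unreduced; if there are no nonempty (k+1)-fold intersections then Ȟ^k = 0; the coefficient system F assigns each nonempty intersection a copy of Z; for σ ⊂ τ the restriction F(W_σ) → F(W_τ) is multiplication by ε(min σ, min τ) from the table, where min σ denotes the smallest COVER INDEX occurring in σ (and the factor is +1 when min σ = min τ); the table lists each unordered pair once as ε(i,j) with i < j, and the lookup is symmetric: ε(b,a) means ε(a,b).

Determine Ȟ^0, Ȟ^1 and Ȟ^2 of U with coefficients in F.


nonempty intersections:
  W12={r} W14={u} W15={v} W16={p} W23={w} W34={t} W56={s}
C dims 6,7; δ0: rk 6, SNF 1^5·2
Ȟ^0: (6−6)−0=0 ⇒ 0
Ȟ^1: (7−0)−6=1 plus torsion [2] ⇒ Z ⊕ Z/2
Ȟ^2: (0−0)−0=0 ⇒ 0

Ȟ^0 = 0, Ȟ^1 = Z ⊕ Z/2 and Ȟ^2 = 0


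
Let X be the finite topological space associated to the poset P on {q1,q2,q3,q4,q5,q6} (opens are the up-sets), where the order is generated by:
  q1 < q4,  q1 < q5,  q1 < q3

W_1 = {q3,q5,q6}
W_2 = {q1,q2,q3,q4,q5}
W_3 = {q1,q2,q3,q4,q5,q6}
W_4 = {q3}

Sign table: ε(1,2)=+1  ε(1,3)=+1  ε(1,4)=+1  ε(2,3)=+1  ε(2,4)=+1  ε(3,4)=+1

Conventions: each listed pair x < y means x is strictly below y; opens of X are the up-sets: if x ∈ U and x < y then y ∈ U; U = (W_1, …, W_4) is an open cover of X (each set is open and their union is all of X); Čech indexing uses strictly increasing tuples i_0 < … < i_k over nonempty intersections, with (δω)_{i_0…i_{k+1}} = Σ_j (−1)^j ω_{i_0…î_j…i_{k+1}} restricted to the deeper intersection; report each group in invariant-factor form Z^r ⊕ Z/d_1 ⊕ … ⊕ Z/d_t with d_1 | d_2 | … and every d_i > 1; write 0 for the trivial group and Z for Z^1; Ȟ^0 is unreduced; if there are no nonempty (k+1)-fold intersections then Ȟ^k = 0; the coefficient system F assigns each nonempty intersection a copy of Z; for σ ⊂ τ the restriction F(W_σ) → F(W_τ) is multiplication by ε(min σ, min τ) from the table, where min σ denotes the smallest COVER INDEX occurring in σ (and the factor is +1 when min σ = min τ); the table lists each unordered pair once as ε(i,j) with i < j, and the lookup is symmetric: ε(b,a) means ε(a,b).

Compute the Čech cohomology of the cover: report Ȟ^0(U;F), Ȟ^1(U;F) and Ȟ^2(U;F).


nerve simplices:
  W12={q3,q5} W13={q3,q5,q6} W14={q3} W23={q1,q2,q3,q4,q5} W24={q3} W34={q3}
  W123={q3,q5} W124={q3} W134={q3} W234={q3}
  W1234={q3}
C dims 4,6,4,1; δ0: rk 3, SNF 1^3; δ1: rk 3, SNF 1^3; δ2: rk 1, SNF 1^1
degree 0: 4−3−0 = 1 → Ȟ^0 ≅ Z
degree 1: 6−3−3 = 0 → Ȟ^1 ≅ 0
degree 2: 4−1−3 = 0 → Ȟ^2 ≅ 0

Ȟ^0 = Z, Ȟ^1 = 0 and Ȟ^2 = 0


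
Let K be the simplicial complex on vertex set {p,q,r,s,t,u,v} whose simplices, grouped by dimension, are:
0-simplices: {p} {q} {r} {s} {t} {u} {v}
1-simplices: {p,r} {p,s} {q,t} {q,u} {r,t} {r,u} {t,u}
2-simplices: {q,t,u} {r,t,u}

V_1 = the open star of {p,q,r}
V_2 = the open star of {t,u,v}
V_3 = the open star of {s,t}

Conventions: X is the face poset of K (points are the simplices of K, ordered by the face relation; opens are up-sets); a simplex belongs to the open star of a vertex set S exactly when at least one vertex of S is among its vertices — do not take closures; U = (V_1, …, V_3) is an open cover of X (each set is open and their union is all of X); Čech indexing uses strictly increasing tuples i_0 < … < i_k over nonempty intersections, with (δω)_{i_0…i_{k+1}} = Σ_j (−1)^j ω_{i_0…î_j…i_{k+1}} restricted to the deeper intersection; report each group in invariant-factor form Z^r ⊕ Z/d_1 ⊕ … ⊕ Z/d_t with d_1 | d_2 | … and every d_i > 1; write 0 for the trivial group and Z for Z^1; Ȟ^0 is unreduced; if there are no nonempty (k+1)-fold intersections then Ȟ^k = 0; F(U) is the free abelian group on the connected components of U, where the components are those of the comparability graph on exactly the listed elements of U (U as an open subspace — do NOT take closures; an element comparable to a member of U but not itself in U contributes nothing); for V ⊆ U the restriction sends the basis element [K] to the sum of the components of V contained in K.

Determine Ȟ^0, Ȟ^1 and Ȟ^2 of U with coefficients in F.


Ȟ^0 ≅ Z^2,  Ȟ^1 ≅ 0,  Ȟ^2 ≅ 0

nonempty intersections:
  V1={{p},{q},{r},{p,r},{p,s},{q,t},{q,u},{r,t},{r,u},{q,t,u},{r,t,u}} V2={{t},{u},{v},{q,t},{q,u},{r,t},{r,u},{t,u},{q,t,u},{r,t,u}} V3={{s},{t},{p,s},{q,t},{r,t},{t,u},{q,t,u},{r,t,u}}
  V12={{q,t},{q,u},{r,t},{r,u},{q,t,u},{r,t,u}} V13={{p,s},{q,t},{r,t},{q,t,u},{r,t,u}} V23={{t},{q,t},{r,t},{t,u},{q,t,u},{r,t,u}}
  V123={{q,t},{r,t},{q,t,u},{r,t,u}}
components per intersection:
  V1: {{p},{r},{p,r},{p,s},{r,t},{r,u},{r,t,u}} {{q},{q,t},{q,u},{q,t,u}}
  V2: {{t},{u},{q,t},{q,u},{r,t},{r,u},{t,u},{q,t,u},{r,t,u}} {{v}}
  V3: {{s},{p,s}} {{t},{q,t},{r,t},{t,u},{q,t,u},{r,t,u}}
  V12: {{q,t},{q,u},{q,t,u}} {{r,t},{r,u},{r,t,u}}
  V13: {{p,s}} {{q,t},{q,t,u}} {{r,t},{r,t,u}}
  V23: {{t},{q,t},{r,t},{t,u},{q,t,u},{r,t,u}}
  V123: {{q,t},{q,t,u}} {{r,t},{r,t,u}}
C dims 6,6,2; δ0: rk 4, SNF 1^4; δ1: rk 2, SNF 1^2
Ȟ^0: (6−4)−0=2 ⇒ Z^2
Ȟ^1: (6−2)−4=0 ⇒ 0
Ȟ^2: (2−0)−2=0 ⇒ 0


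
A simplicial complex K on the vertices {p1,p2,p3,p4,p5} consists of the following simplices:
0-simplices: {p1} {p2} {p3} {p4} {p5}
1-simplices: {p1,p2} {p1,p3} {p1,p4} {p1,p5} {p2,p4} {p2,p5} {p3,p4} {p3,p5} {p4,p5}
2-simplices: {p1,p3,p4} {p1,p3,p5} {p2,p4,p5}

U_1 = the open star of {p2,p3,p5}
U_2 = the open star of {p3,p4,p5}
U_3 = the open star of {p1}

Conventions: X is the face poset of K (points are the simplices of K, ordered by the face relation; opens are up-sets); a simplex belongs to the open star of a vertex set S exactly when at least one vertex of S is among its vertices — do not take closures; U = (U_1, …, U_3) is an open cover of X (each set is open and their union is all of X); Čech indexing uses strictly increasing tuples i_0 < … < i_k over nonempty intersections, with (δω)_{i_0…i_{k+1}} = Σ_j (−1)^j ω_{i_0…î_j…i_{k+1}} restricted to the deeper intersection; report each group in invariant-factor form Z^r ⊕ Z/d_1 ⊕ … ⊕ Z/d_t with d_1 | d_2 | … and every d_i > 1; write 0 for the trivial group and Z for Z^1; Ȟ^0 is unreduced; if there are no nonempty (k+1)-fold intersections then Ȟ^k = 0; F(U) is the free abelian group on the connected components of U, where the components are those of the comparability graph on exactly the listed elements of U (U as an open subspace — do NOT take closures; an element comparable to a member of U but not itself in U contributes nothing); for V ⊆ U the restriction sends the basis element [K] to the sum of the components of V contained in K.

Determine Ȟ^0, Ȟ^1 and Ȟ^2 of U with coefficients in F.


nonempty intersections:
  U1={{p2},{p3},{p5},{p1,p2},{p1,p3},{p1,p5},{p2,p4},{p2,p5},{p3,p4},{p3,p5},{p4,p5},{p1,p3,p4},{p1,p3,p5},{p2,p4,p5}} U2={{p3},{p4},{p5},{p1,p3},{p1,p4},{p1,p5},{p2,p4},{p2,p5},{p3,p4},{p3,p5},{p4,p5},{p1,p3,p4},{p1,p3,p5},{p2,p4,p5}} U3={{p1},{p1,p2},{p1,p3},{p1,p4},{p1,p5},{p1,p3,p4},{p1,p3,p5}}
  U12={{p3},{p5},{p1,p3},{p1,p5},{p2,p4},{p2,p5},{p3,p4},{p3,p5},{p4,p5},{p1,p3,p4},{p1,p3,p5},{p2,p4,p5}} U13={{p1,p2},{p1,p3},{p1,p5},{p1,p3,p4},{p1,p3,p5}} U23={{p1,p3},{p1,p4},{p1,p5},{p1,p3,p4},{p1,p3,p5}}
  U123={{p1,p3},{p1,p5},{p1,p3,p4},{p1,p3,p5}}
components per intersection:
  U1: {{p2},{p3},{p5},{p1,p2},{p1,p3},{p1,p5},{p2,p4},{p2,p5},{p3,p4},{p3,p5},{p4,p5},{p1,p3,p4},{p1,p3,p5},{p2,p4,p5}}
  U2: {{p3},{p4},{p5},{p1,p3},{p1,p4},{p1,p5},{p2,p4},{p2,p5},{p3,p4},{p3,p5},{p4,p5},{p1,p3,p4},{p1,p3,p5},{p2,p4,p5}}
  U3: {{p1},{p1,p2},{p1,p3},{p1,p4},{p1,p5},{p1,p3,p4},{p1,p3,p5}}
  U12: {{p3},{p5},{p1,p3},{p1,p5},{p2,p4},{p2,p5},{p3,p4},{p3,p5},{p4,p5},{p1,p3,p4},{p1,p3,p5},{p2,p4,p5}}
  U13: {{p1,p2}} {{p1,p3},{p1,p5},{p1,p3,p4},{p1,p3,p5}}
  U23: {{p1,p3},{p1,p4},{p1,p5},{p1,p3,p4},{p1,p3,p5}}
  U123: {{p1,p3},{p1,p5},{p1,p3,p4},{p1,p3,p5}}
C dims 3,4,1; δ0: rk 2, SNF 1^2; δ1: rk 1, SNF 1^1
Ȟ^0: (3−2)−0=1 ⇒ Z
Ȟ^1: (4−1)−2=1 ⇒ Z
Ȟ^2: (1−0)−1=0 ⇒ 0

Ȟ^0(U;F) ≅ Z; Ȟ^1(U;F) ≅ Z; Ȟ^2(U;F) ≅ 0
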